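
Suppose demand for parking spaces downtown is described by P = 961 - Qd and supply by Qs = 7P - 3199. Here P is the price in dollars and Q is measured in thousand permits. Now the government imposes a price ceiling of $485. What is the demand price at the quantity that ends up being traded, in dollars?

Rearranging demand gives Qd = 961 - P. In a free market, 961 - P = 7P - 3199 gives the equilibrium P* = 520, Q* = 441.
Since 485 < 520, the ceiling is binding.
At P = 485: Qd = 961 - 485 = 476 and Qs = 7·485 - 3199 = 196.
Only 196 units reach the market. On the demand curve, the marginal buyer's willingness to pay at Q = 196 is (961 - 196) = 765.

765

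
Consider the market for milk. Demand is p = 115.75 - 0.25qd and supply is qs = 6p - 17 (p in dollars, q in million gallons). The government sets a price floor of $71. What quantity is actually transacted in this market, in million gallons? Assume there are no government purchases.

Rearranging demand gives qd = 463 - 4p. In a free market, 463 - 4p = 6p - 17 gives the equilibrium p* = 48, q* = 271.
Since 71 > 48, the floor is binding.
At p = 71: qd = 463 - 4·71 = 179 and qs = 6·71 - 17 = 409.
The quantity actually transacted is the short side, demand: 179.

179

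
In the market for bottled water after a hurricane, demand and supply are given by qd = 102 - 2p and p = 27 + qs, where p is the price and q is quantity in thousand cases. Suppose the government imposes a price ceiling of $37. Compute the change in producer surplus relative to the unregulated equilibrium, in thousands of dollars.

-78

Rearranging supply gives qs = p - 27. Setting quantity demanded equal to quantity supplied, 102 - 2p = p - 27, gives p* = 43 and q* = 16.
The ceiling of 37 is below the equilibrium price 43, so it binds.
At p = 37: qd = 102 - 2·37 = 28 and qs = 37 - 27 = 10.
Producer surplus without the control is ½ · (43 - 27) · 16 = 128.
With the ceiling, producers sell 10 units at 37, so PS = ½ · (37 - 27) · 10 = 50.
Change in producer surplus = 50 - 128 = -78.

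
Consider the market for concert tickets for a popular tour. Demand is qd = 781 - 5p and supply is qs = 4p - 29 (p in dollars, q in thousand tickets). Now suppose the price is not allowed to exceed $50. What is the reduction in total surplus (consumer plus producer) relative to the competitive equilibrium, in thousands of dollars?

5760

Without the control the market clears where 781 - 5p = 4p - 29, i.e. p* = 90 and q* = 331.
Because the ceiling (50) lies below the market-clearing price, it is binding.
At p = 50: qd = 781 - 5·50 = 531 and qs = 4·50 - 29 = 171.
Quantity traded falls to 171. At q = 171 the demand price is (781 - 171)/5 = 122 and the supply price is (29 + 171)/4 = 50.
Deadweight loss = ½ · (122 - 50) · (331 - 171) = ½ · 72 · 160 = 5760.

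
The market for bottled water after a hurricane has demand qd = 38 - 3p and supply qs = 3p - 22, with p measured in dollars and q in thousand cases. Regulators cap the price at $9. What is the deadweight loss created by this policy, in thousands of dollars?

Without the control the market clears where 38 - 3p = 3p - 22, i.e. p* = 10 and q* = 8.
Since 9 < 10, the ceiling is binding.
At p = 9: qd = 38 - 3·9 = 11 and qs = 3·9 - 22 = 5.
Quantity traded falls to 5. At q = 5 the demand price is (38 - 5)/3 = 11 and the supply price is (22 + 5)/3 = 9.
Deadweight loss = ½ · (11 - 9) · (8 - 5) = ½ · 2 · 3 = 3.

3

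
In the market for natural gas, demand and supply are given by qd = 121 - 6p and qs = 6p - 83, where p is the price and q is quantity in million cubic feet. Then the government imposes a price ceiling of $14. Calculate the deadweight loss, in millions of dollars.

54

Setting quantity demanded equal to quantity supplied, 121 - 6p = 6p - 83, gives p* = 17 and q* = 19.
The ceiling of 14 is below the equilibrium price 17, so it binds.
At p = 14: qd = 121 - 6·14 = 37 and qs = 6·14 - 83 = 1.
Quantity traded falls to 1. At q = 1 the demand price is (121 - 1)/6 = 20 and the supply price is (83 + 1)/6 = 14.
Deadweight loss = ½ · (20 - 14) · (19 - 1) = ½ · 6 · 18 = 54.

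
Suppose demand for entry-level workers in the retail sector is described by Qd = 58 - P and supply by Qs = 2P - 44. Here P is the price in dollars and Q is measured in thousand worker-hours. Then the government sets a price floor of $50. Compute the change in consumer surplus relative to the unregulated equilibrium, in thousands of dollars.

In a free market, 58 - P = 2P - 44 gives the equilibrium P* = 34, Q* = 24.
Since 50 > 34, the floor is binding.
At P = 50: Qd = 58 - 50 = 8 and Qs = 2·50 - 44 = 56.
Consumer surplus without the control is ½ · (58 - 34) · 24 = 288.
With the floor, consumers buy 8 units at 50, so CS = ½ · (58 - 50) · 8 = 32.
Change in consumer surplus = 32 - 288 = -256.

-256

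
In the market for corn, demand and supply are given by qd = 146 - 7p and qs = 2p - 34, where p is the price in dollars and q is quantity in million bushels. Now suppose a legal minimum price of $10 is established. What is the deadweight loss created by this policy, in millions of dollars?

Equilibrium: 146 - 7p = 2p - 34, so 180 = 9p and p* = 20, q* = 6.
Since 10 is below p* = 20, the floor does not bind and the free-market outcome prevails.
Since the control does not bind, no trades are prevented and deadweight loss is zero.

0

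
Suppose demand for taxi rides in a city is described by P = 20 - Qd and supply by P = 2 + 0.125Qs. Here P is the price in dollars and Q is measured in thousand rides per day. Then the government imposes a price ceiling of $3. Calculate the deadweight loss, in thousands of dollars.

36

Rearranging demand gives Qd = 20 - P; rearranging supply gives Qs = 8P - 16. Without the control the market clears where 20 - P = 8P - 16, i.e. P* = 4 and Q* = 16.
Since 3 < 4, the ceiling is binding.
At P = 3: Qd = 20 - 3 = 17 and Qs = 8·3 - 16 = 8.
Quantity traded falls to 8. At Q = 8 the demand price is 20 - 8 = 12 and the supply price is (16 + 8)/8 = 3.
Deadweight loss = ½ · (12 - 3) · (16 - 8) = ½ · 9 · 8 = 36.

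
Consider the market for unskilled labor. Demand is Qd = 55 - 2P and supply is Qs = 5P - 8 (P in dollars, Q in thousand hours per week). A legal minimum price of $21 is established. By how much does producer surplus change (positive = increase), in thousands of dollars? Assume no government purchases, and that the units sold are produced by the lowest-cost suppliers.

In a free market, 55 - 2P = 5P - 8 gives the equilibrium P* = 9, Q* = 37.
Since 21 > 9, the floor is binding.
At P = 21: Qd = 55 - 2·21 = 13 and Qs = 5·21 - 8 = 97.
Producer surplus without the control is ½ · (9 - 1.6) · 37 = 136.9.
With the floor, 13 units are sold at 21. The supply price at Q = 13 is 4.2, so PS = ½ · [(21 - 1.6) + (21 - 4.2)] · 13 = 235.3.
Change in producer surplus = 235.3 - 136.9 = 98.4.

98.4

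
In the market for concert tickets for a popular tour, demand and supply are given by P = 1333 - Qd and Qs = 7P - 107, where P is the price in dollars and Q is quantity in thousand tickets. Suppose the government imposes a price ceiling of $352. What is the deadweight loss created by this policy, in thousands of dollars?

0

Rearranging demand gives Qd = 1333 - P. Without the control the market clears where 1333 - P = 7P - 107, i.e. P* = 180 and Q* = 1153.
Since 352 is above P* = 180, the ceiling does not bind and the free-market outcome prevails.
Since the control does not bind, no trades are prevented and deadweight loss is zero.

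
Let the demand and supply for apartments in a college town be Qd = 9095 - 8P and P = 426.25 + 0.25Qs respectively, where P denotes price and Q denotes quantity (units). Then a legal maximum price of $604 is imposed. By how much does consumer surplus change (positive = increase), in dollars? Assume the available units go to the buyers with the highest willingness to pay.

122840

Rearranging supply gives Qs = 4P - 1705. Equilibrium: 9095 - 8P = 4P - 1705, so 10800 = 12P and P* = 900, Q* = 1895.
The ceiling of 604 is below the equilibrium price 900, so it binds.
At P = 604: Qd = 9095 - 8·604 = 4263 and Qs = 4·604 - 1705 = 711.
Consumer surplus without the control is ½ · (1136.875 - 900) · 1895 = 224439.0625.
With the ceiling, 711 units are sold at 604 (assume they go to the highest-value buyers). The demand price at Q = 711 is 1048, so CS = ½ · [(1136.875 - 604) + (1048 - 604)] · 711 = 347279.0625.
Change in consumer surplus = 347279.0625 - 224439.0625 = 122840.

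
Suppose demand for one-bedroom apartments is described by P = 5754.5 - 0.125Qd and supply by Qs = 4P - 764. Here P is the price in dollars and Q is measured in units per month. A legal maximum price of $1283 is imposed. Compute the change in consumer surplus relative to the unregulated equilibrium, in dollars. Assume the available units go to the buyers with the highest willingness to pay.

4582367

Rearranging demand gives Qd = 46036 - 8P. Without the control the market clears where 46036 - 8P = 4P - 764, i.e. P* = 3900 and Q* = 14836.
Since 1283 < 3900, the ceiling is binding.
At P = 1283: Qd = 46036 - 8·1283 = 35772 and Qs = 4·1283 - 764 = 4368.
Consumer surplus without the control is ½ · (5754.5 - 3900) · 14836 = 13756681.
With the ceiling, 4368 units are sold at 1283 (assume they go to the highest-value buyers). The demand price at Q = 4368 is 5208.5, so CS = ½ · [(5754.5 - 1283) + (5208.5 - 1283)] · 4368 = 18339048.
Change in consumer surplus = 18339048 - 13756681 = 4582367.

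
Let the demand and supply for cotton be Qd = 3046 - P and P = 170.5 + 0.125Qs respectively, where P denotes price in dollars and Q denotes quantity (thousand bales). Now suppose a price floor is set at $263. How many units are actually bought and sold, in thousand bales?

2556

Rearranging supply gives Qs = 8P - 1364. In a free market, 3046 - P = 8P - 1364 gives the equilibrium P* = 490, Q* = 2556.
Since 263 is below P* = 490, the floor does not bind and the free-market outcome prevails.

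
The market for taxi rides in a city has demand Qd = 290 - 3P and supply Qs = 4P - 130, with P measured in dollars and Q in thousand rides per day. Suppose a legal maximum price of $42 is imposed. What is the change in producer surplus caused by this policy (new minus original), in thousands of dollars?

In a free market, 290 - 3P = 4P - 130 gives the equilibrium P* = 60, Q* = 110.
The ceiling of 42 is below the equilibrium price 60, so it binds.
At P = 42: Qd = 290 - 3·42 = 164 and Qs = 4·42 - 130 = 38.
Producer surplus without the control is ½ · (60 - 32.5) · 110 = 1512.5.
With the ceiling, producers sell 38 units at 42, so PS = ½ · (42 - 32.5) · 38 = 180.5.
Change in producer surplus = 180.5 - 1512.5 = -1332.

-1332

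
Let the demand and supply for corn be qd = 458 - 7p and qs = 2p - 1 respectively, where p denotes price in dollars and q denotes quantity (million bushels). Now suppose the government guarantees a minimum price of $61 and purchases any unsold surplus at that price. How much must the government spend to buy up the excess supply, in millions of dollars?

5490

In a free market, 458 - 7p = 2p - 1 gives the equilibrium p* = 51, q* = 101.
Because the floor (61) lies above the market-clearing price, it is binding.
At p = 61: qd = 458 - 7·61 = 31 and qs = 2·61 - 1 = 121.
Surplus = qs - qd = 90.
Government expenditure = surplus × support price = 90 × 61 = 5490.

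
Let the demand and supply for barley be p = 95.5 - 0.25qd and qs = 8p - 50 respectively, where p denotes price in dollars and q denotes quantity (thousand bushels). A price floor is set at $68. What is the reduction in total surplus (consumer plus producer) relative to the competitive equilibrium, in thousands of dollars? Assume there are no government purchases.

3072

Rearranging demand gives qd = 382 - 4p. Equilibrium: 382 - 4p = 8p - 50, so 432 = 12p and p* = 36, q* = 238.
The floor of 68 is above the equilibrium price 36, so it binds.
At p = 68: qd = 382 - 4·68 = 110 and qs = 8·68 - 50 = 494.
Quantity traded falls to 110. At q = 110 the demand price is (382 - 110)/4 = 68 and the supply price is (50 + 110)/8 = 20.
Deadweight loss = ½ · (68 - 20) · (238 - 110) = ½ · 48 · 128 = 3072.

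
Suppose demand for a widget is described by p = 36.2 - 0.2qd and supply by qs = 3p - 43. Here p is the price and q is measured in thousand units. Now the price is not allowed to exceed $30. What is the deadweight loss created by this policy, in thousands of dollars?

0

Rearranging demand gives qd = 181 - 5p. Without the control the market clears where 181 - 5p = 3p - 43, i.e. p* = 28 and q* = 41.
The ceiling of 30 is above the equilibrium price 28, so it is not binding; the market clears at p* = 28, q* = 41.
Since the control does not bind, no trades are prevented and deadweight loss is zero.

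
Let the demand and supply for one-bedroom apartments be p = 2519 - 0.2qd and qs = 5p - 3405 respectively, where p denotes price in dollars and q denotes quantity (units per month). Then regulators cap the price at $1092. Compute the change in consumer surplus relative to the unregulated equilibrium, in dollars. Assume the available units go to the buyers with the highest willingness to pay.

Rearranging demand gives qd = 12595 - 5p. Without the control the market clears where 12595 - 5p = 5p - 3405, i.e. p* = 1600 and q* = 4595.
Since 1092 < 1600, the ceiling is binding.
At p = 1092: qd = 12595 - 5·1092 = 7135 and qs = 5·1092 - 3405 = 2055.
Consumer surplus without the control is ½ · (2519 - 1600) · 4595 = 2111402.5.
With the ceiling, 2055 units are sold at 1092 (assume they go to the highest-value buyers). The demand price at q = 2055 is 2108, so CS = ½ · [(2519 - 1092) + (2108 - 1092)] · 2055 = 2510182.5.
Change in consumer surplus = 2510182.5 - 2111402.5 = 398780.

398780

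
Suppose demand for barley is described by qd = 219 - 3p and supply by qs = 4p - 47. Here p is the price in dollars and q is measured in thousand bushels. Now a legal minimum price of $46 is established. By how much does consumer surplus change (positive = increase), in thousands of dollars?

Equilibrium: 219 - 3p = 4p - 47, so 266 = 7p and p* = 38, q* = 105.
Because the floor (46) lies above the market-clearing price, it is binding.
At p = 46: qd = 219 - 3·46 = 81 and qs = 4·46 - 47 = 137.
Consumer surplus without the control is ½ · (73 - 38) · 105 = 1837.5.
With the floor, consumers buy 81 units at 46, so CS = ½ · (73 - 46) · 81 = 1093.5.
Change in consumer surplus = 1093.5 - 1837.5 = -744.

-744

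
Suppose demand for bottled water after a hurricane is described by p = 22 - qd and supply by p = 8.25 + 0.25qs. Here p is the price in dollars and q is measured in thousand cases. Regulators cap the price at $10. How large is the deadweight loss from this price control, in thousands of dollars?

10

Rearranging demand gives qd = 22 - p; rearranging supply gives qs = 4p - 33. Without the control the market clears where 22 - p = 4p - 33, i.e. p* = 11 and q* = 11.
The ceiling of 10 is below the equilibrium price 11, so it binds.
At p = 10: qd = 22 - 10 = 12 and qs = 4·10 - 33 = 7.
Quantity traded falls to 7. At q = 7 the demand price is 22 - 7 = 15 and the supply price is (33 + 7)/4 = 10.
Deadweight loss = ½ · (15 - 10) · (11 - 7) = ½ · 5 · 4 = 10.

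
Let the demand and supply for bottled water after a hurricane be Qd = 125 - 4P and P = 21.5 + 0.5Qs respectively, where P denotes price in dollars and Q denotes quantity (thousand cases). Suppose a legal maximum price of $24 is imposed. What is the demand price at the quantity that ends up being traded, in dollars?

Rearranging supply gives Qs = 2P - 43. In a free market, 125 - 4P = 2P - 43 gives the equilibrium P* = 28, Q* = 13.
Because the ceiling (24) lies below the market-clearing price, it is binding.
At P = 24: Qd = 125 - 4·24 = 29 and Qs = 2·24 - 43 = 5.
Only 5 units reach the market. On the demand curve, the marginal buyer's willingness to pay at Q = 5 is (125 - 5)/4 = 30.

30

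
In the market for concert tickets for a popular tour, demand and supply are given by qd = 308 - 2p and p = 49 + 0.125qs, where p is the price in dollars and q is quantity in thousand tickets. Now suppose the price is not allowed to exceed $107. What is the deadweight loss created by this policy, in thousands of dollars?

Rearranging supply gives qs = 8p - 392. Setting quantity demanded equal to quantity supplied, 308 - 2p = 8p - 392, gives p* = 70 and q* = 168.
The ceiling of 107 is above the equilibrium price 70, so it is not binding; the market clears at p* = 70, q* = 168.
Since the control does not bind, no trades are prevented and deadweight loss is zero.

0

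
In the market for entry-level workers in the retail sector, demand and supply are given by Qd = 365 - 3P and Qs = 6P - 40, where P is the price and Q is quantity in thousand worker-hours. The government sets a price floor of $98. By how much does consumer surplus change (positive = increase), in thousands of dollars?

In a free market, 365 - 3P = 6P - 40 gives the equilibrium P* = 45, Q* = 230.
Since 98 > 45, the floor is binding.
At P = 98: Qd = 365 - 3·98 = 71 and Qs = 6·98 - 40 = 548.
Consumer surplus without the control is ½ · (365/3 - 45) · 230 = 26450/3.
With the floor, consumers buy 71 units at 98, so CS = ½ · (365/3 - 98) · 71 = 5041/6.
Change in consumer surplus = 5041/6 - 26450/3 = -7976.5.

-7976.5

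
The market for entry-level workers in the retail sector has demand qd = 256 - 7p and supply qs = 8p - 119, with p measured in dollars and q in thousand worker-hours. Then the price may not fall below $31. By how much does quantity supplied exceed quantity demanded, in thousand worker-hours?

90

In a free market, 256 - 7p = 8p - 119 gives the equilibrium p* = 25, q* = 81.
Since 31 > 25, the floor is binding.
At p = 31: qd = 256 - 7·31 = 39 and qs = 8·31 - 119 = 129.
Surplus = qs - qd = 129 - 39 = 90.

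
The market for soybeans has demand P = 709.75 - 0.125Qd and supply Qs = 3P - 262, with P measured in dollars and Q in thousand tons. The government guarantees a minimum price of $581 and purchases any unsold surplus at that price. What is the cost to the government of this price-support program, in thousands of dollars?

Rearranging demand gives Qd = 5678 - 8P. Setting quantity demanded equal to quantity supplied, 5678 - 8P = 3P - 262, gives P* = 540 and Q* = 1358.
The floor of 581 is above the equilibrium price 540, so it binds.
At P = 581: Qd = 5678 - 8·581 = 1030 and Qs = 3·581 - 262 = 1481.
Surplus = Qs - Qd = 451.
Government expenditure = surplus × support price = 451 × 581 = 262031.

262031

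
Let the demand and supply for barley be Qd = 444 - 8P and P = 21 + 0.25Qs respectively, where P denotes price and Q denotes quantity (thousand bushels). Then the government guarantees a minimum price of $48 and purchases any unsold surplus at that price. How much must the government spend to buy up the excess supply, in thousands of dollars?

Rearranging supply gives Qs = 4P - 84. Equilibrium: 444 - 8P = 4P - 84, so 528 = 12P and P* = 44, Q* = 92.
Because the floor (48) lies above the market-clearing price, it is binding.
At P = 48: Qd = 444 - 8·48 = 60 and Qs = 4·48 - 84 = 108.
Surplus = Qs - Qd = 48.
Government expenditure = surplus × support price = 48 × 48 = 2304.

2304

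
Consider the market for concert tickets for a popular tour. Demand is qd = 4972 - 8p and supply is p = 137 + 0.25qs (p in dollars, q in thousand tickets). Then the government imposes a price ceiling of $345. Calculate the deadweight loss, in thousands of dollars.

39675

Rearranging supply gives qs = 4p - 548. In a free market, 4972 - 8p = 4p - 548 gives the equilibrium p* = 460, q* = 1292.
The ceiling of 345 is below the equilibrium price 460, so it binds.
At p = 345: qd = 4972 - 8·345 = 2212 and qs = 4·345 - 548 = 832.
Quantity traded falls to 832. At q = 832 the demand price is (4972 - 832)/8 = 517.5 and the supply price is (548 + 832)/4 = 345.
Deadweight loss = ½ · (517.5 - 345) · (1292 - 832) = ½ · 172.5 · 460 = 39675.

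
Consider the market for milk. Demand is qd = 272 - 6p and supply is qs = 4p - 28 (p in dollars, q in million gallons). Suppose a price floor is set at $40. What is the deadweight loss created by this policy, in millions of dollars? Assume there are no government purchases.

750

Setting quantity demanded equal to quantity supplied, 272 - 6p = 4p - 28, gives p* = 30 and q* = 92.
Since 40 > 30, the floor is binding.
At p = 40: qd = 272 - 6·40 = 32 and qs = 4·40 - 28 = 132.
Quantity traded falls to 32. At q = 32 the demand price is (272 - 32)/6 = 40 and the supply price is (28 + 32)/4 = 15.
Deadweight loss = ½ · (40 - 15) · (92 - 32) = ½ · 25 · 60 = 750.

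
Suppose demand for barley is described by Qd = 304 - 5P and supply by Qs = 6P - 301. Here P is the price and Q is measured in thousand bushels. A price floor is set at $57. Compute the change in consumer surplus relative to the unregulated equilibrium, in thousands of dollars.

Equilibrium: 304 - 5P = 6P - 301, so 605 = 11P and P* = 55, Q* = 29.
The floor of 57 is above the equilibrium price 55, so it binds.
At P = 57: Qd = 304 - 5·57 = 19 and Qs = 6·57 - 301 = 41.
Consumer surplus without the control is ½ · (60.8 - 55) · 29 = 84.1.
With the floor, consumers buy 19 units at 57, so CS = ½ · (60.8 - 57) · 19 = 36.1.
Change in consumer surplus = 36.1 - 84.1 = -48.

-48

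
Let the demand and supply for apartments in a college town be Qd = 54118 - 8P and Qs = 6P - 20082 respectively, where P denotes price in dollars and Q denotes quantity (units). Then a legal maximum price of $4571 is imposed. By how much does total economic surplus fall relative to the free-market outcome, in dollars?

2790065.25

In a free market, 54118 - 8P = 6P - 20082 gives the equilibrium P* = 5300, Q* = 11718.
The ceiling of 4571 is below the equilibrium price 5300, so it binds.
At P = 4571: Qd = 54118 - 8·4571 = 17550 and Qs = 6·4571 - 20082 = 7344.
Quantity traded falls to 7344. At Q = 7344 the demand price is (54118 - 7344)/8 = 5846.75 and the supply price is (20082 + 7344)/6 = 4571.
Deadweight loss = ½ · (5846.75 - 4571) · (11718 - 7344) = ½ · 1275.75 · 4374 = 2790065.25.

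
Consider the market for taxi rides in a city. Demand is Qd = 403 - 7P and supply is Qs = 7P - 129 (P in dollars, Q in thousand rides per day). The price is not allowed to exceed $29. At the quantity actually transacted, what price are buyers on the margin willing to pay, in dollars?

47

Setting quantity demanded equal to quantity supplied, 403 - 7P = 7P - 129, gives P* = 38 and Q* = 137.
Since 29 < 38, the ceiling is binding.
At P = 29: Qd = 403 - 7·29 = 200 and Qs = 7·29 - 129 = 74.
Only 74 units reach the market. On the demand curve, the marginal buyer's willingness to pay at Q = 74 is (403 - 74)/7 = 47.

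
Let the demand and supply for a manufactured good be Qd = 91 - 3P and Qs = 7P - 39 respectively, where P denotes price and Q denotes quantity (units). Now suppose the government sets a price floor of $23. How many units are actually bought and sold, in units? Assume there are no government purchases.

22

Equilibrium: 91 - 3P = 7P - 39, so 130 = 10P and P* = 13, Q* = 52.
Because the floor (23) lies above the market-clearing price, it is binding.
At P = 23: Qd = 91 - 3·23 = 22 and Qs = 7·23 - 39 = 122.
The quantity actually transacted is the short side, demand: 22.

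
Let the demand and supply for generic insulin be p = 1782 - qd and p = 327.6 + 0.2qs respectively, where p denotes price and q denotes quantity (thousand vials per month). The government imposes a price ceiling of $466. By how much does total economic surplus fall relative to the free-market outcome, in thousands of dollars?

162240

Rearranging demand gives qd = 1782 - p; rearranging supply gives qs = 5p - 1638. Setting quantity demanded equal to quantity supplied, 1782 - p = 5p - 1638, gives p* = 570 and q* = 1212.
Because the ceiling (466) lies below the market-clearing price, it is binding.
At p = 466: qd = 1782 - 466 = 1316 and qs = 5·466 - 1638 = 692.
Quantity traded falls to 692. At q = 692 the demand price is 1782 - 692 = 1090 and the supply price is (1638 + 692)/5 = 466.
Deadweight loss = ½ · (1090 - 466) · (1212 - 692) = ½ · 624 · 520 = 162240.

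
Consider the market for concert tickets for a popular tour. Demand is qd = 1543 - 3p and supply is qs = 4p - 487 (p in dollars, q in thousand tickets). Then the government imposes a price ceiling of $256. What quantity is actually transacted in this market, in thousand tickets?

Equilibrium: 1543 - 3p = 4p - 487, so 2030 = 7p and p* = 290, q* = 673.
The ceiling of 256 is below the equilibrium price 290, so it binds.
At p = 256: qd = 1543 - 3·256 = 775 and qs = 4·256 - 487 = 537.
The quantity actually transacted is the short side, supply: 537.

537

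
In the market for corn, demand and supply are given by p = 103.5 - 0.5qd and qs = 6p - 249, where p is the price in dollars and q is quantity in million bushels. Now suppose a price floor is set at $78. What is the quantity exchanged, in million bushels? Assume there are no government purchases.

Rearranging demand gives qd = 207 - 2p. Setting quantity demanded equal to quantity supplied, 207 - 2p = 6p - 249, gives p* = 57 and q* = 93.
Because the floor (78) lies above the market-clearing price, it is binding.
At p = 78: qd = 207 - 2·78 = 51 and qs = 6·78 - 249 = 219.
The quantity actually transacted is the short side, demand: 51.

51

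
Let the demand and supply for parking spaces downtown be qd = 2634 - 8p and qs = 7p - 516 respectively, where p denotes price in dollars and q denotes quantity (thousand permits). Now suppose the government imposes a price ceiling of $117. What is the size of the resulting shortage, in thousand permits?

1395

Setting quantity demanded equal to quantity supplied, 2634 - 8p = 7p - 516, gives p* = 210 and q* = 954.
Since 117 < 210, the ceiling is binding.
At p = 117: qd = 2634 - 8·117 = 1698 and qs = 7·117 - 516 = 303.
Shortage = qd - qs = 1698 - 303 = 1395.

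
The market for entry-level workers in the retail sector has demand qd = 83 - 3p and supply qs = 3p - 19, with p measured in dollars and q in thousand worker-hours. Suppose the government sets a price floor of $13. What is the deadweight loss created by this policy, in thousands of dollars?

Without the control the market clears where 83 - 3p = 3p - 19, i.e. p* = 17 and q* = 32.
The floor of 13 is below the equilibrium price 17, so it is not binding; the market clears at p* = 17, q* = 32.
Since the control does not bind, no trades are prevented and deadweight loss is zero.

0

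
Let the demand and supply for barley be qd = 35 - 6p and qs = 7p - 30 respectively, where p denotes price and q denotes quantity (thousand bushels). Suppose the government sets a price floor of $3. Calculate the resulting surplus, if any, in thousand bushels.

Without the control the market clears where 35 - 6p = 7p - 30, i.e. p* = 5 and q* = 5.
Since 3 is below p* = 5, the floor does not bind and the free-market outcome prevails.
Since the control does not bind, there is no surplus.

0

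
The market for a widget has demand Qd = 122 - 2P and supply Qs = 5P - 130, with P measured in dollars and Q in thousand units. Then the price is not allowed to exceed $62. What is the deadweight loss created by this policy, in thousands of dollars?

0

Setting quantity demanded equal to quantity supplied, 122 - 2P = 5P - 130, gives P* = 36 and Q* = 50.
The ceiling of 62 is above the equilibrium price 36, so it is not binding; the market clears at P* = 36, Q* = 50.
Since the control does not bind, no trades are prevented and deadweight loss is zero.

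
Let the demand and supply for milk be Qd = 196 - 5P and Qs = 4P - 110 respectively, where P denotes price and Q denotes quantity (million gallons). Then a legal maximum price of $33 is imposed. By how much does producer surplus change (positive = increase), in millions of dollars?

-24

Equilibrium: 196 - 5P = 4P - 110, so 306 = 9P and P* = 34, Q* = 26.
Since 33 < 34, the ceiling is binding.
At P = 33: Qd = 196 - 5·33 = 31 and Qs = 4·33 - 110 = 22.
Producer surplus without the control is ½ · (34 - 27.5) · 26 = 84.5.
With the ceiling, producers sell 22 units at 33, so PS = ½ · (33 - 27.5) · 22 = 60.5.
Change in producer surplus = 60.5 - 84.5 = -24.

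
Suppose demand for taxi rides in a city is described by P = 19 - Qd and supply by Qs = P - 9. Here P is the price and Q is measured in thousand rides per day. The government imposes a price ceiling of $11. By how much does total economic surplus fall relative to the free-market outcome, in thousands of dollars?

Rearranging demand gives Qd = 19 - P. Setting quantity demanded equal to quantity supplied, 19 - P = P - 9, gives P* = 14 and Q* = 5.
Since 11 < 14, the ceiling is binding.
At P = 11: Qd = 19 - 11 = 8 and Qs = 11 - 9 = 2.
Quantity traded falls to 2. At Q = 2 the demand price is 19 - 2 = 17 and the supply price is 9 + 2 = 11.
Deadweight loss = ½ · (17 - 11) · (5 - 2) = ½ · 6 · 3 = 9.

9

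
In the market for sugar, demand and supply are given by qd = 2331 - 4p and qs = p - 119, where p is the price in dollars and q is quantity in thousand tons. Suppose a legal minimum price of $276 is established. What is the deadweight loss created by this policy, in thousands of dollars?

In a free market, 2331 - 4p = p - 119 gives the equilibrium p* = 490, q* = 371.
Since 276 is below p* = 490, the floor does not bind and the free-market outcome prevails.
Since the control does not bind, no trades are prevented and deadweight loss is zero.

0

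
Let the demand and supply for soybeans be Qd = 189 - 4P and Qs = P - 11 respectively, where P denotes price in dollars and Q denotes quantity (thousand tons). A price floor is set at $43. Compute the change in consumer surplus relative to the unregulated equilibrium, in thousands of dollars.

Setting quantity demanded equal to quantity supplied, 189 - 4P = P - 11, gives P* = 40 and Q* = 29.
Since 43 > 40, the floor is binding.
At P = 43: Qd = 189 - 4·43 = 17 and Qs = 43 - 11 = 32.
Consumer surplus without the control is ½ · (47.25 - 40) · 29 = 105.125.
With the floor, consumers buy 17 units at 43, so CS = ½ · (47.25 - 43) · 17 = 36.125.
Change in consumer surplus = 36.125 - 105.125 = -69.

-69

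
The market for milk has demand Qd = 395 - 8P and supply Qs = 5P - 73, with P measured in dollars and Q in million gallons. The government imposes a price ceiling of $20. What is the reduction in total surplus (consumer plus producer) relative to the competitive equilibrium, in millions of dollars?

Without the control the market clears where 395 - 8P = 5P - 73, i.e. P* = 36 and Q* = 107.
Because the ceiling (20) lies below the market-clearing price, it is binding.
At P = 20: Qd = 395 - 8·20 = 235 and Qs = 5·20 - 73 = 27.
Quantity traded falls to 27. At Q = 27 the demand price is (395 - 27)/8 = 46 and the supply price is (73 + 27)/5 = 20.
Deadweight loss = ½ · (46 - 20) · (107 - 27) = ½ · 26 · 80 = 1040.

1040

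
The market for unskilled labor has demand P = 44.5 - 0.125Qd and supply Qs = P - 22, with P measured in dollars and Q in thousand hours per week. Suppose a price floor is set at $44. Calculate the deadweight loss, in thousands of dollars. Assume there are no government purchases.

Rearranging demand gives Qd = 356 - 8P. In a free market, 356 - 8P = P - 22 gives the equilibrium P* = 42, Q* = 20.
Since 44 > 42, the floor is binding.
At P = 44: Qd = 356 - 8·44 = 4 and Qs = 44 - 22 = 22.
Quantity traded falls to 4. At Q = 4 the demand price is (356 - 4)/8 = 44 and the supply price is 22 + 4 = 26.
Deadweight loss = ½ · (44 - 26) · (20 - 4) = ½ · 18 · 16 = 144.

144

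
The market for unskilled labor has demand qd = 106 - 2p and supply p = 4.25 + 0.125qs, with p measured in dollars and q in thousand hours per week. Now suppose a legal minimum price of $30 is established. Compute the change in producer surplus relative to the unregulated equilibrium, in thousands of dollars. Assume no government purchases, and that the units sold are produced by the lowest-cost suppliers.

672

Rearranging supply gives qs = 8p - 34. Setting quantity demanded equal to quantity supplied, 106 - 2p = 8p - 34, gives p* = 14 and q* = 78.
The floor of 30 is above the equilibrium price 14, so it binds.
At p = 30: qd = 106 - 2·30 = 46 and qs = 8·30 - 34 = 206.
Producer surplus without the control is ½ · (14 - 4.25) · 78 = 380.25.
With the floor, 46 units are sold at 30. The supply price at q = 46 is 10, so PS = ½ · [(30 - 4.25) + (30 - 10)] · 46 = 1052.25.
Change in producer surplus = 1052.25 - 380.25 = 672.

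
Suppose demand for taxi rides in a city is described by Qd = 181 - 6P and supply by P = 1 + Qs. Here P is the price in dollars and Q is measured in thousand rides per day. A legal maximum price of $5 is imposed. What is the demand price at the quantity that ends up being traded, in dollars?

29.5

Rearranging supply gives Qs = P - 1. Without the control the market clears where 181 - 6P = P - 1, i.e. P* = 26 and Q* = 25.
Because the ceiling (5) lies below the market-clearing price, it is binding.
At P = 5: Qd = 181 - 6·5 = 151 and Qs = 5 - 1 = 4.
Only 4 units reach the market. On the demand curve, the marginal buyer's willingness to pay at Q = 4 is (181 - 4)/6 = 29.5.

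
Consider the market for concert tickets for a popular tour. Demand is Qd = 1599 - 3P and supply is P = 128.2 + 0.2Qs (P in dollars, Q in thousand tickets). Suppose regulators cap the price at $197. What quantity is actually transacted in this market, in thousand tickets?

344

Rearranging supply gives Qs = 5P - 641. In a free market, 1599 - 3P = 5P - 641 gives the equilibrium P* = 280, Q* = 759.
Since 197 < 280, the ceiling is binding.
At P = 197: Qd = 1599 - 3·197 = 1008 and Qs = 5·197 - 641 = 344.
The quantity actually transacted is the short side, supply: 344.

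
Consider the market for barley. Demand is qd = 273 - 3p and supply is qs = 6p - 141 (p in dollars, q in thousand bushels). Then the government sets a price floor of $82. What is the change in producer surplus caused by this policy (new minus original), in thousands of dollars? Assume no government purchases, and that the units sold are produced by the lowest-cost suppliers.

Setting quantity demanded equal to quantity supplied, 273 - 3p = 6p - 141, gives p* = 46 and q* = 135.
The floor of 82 is above the equilibrium price 46, so it binds.
At p = 82: qd = 273 - 3·82 = 27 and qs = 6·82 - 141 = 351.
Producer surplus without the control is ½ · (46 - 23.5) · 135 = 1518.75.
With the floor, 27 units are sold at 82. The supply price at q = 27 is 28, so PS = ½ · [(82 - 23.5) + (82 - 28)] · 27 = 1518.75.
Change in producer surplus = 1518.75 - 1518.75 = 0.

0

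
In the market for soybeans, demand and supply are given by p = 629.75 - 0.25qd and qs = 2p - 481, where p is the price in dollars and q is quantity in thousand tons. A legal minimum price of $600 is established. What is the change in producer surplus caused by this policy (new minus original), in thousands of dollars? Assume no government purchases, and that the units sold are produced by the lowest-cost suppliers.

Rearranging demand gives qd = 2519 - 4p. Equilibrium: 2519 - 4p = 2p - 481, so 3000 = 6p and p* = 500, q* = 519.
Since 600 > 500, the floor is binding.
At p = 600: qd = 2519 - 4·600 = 119 and qs = 2·600 - 481 = 719.
Producer surplus without the control is ½ · (500 - 240.5) · 519 = 67340.25.
With the floor, 119 units are sold at 600. The supply price at q = 119 is 300, so PS = ½ · [(600 - 240.5) + (600 - 300)] · 119 = 39240.25.
Change in producer surplus = 39240.25 - 67340.25 = -28100.

-28100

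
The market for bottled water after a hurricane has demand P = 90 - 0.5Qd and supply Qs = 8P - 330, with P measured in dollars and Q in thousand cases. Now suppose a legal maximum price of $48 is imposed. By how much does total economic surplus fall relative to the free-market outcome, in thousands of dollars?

180

Rearranging demand gives Qd = 180 - 2P. In a free market, 180 - 2P = 8P - 330 gives the equilibrium P* = 51, Q* = 78.
Because the ceiling (48) lies below the market-clearing price, it is binding.
At P = 48: Qd = 180 - 2·48 = 84 and Qs = 8·48 - 330 = 54.
Quantity traded falls to 54. At Q = 54 the demand price is (180 - 54)/2 = 63 and the supply price is (330 + 54)/8 = 48.
Deadweight loss = ½ · (63 - 48) · (78 - 54) = ½ · 15 · 24 = 180.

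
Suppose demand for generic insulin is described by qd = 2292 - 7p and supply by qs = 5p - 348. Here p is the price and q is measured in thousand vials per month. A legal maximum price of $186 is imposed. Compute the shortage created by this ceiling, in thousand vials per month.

408

Setting quantity demanded equal to quantity supplied, 2292 - 7p = 5p - 348, gives p* = 220 and q* = 752.
Because the ceiling (186) lies below the market-clearing price, it is binding.
At p = 186: qd = 2292 - 7·186 = 990 and qs = 5·186 - 348 = 582.
Shortage = qd - qs = 990 - 582 = 408.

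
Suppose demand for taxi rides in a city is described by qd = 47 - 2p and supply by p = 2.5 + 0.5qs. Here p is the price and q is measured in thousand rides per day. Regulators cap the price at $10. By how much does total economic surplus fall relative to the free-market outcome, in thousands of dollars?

18

Rearranging supply gives qs = 2p - 5. Equilibrium: 47 - 2p = 2p - 5, so 52 = 4p and p* = 13, q* = 21.
Because the ceiling (10) lies below the market-clearing price, it is binding.
At p = 10: qd = 47 - 2·10 = 27 and qs = 2·10 - 5 = 15.
Quantity traded falls to 15. At q = 15 the demand price is (47 - 15)/2 = 16 and the supply price is (5 + 15)/2 = 10.
Deadweight loss = ½ · (16 - 10) · (21 - 15) = ½ · 6 · 6 = 18.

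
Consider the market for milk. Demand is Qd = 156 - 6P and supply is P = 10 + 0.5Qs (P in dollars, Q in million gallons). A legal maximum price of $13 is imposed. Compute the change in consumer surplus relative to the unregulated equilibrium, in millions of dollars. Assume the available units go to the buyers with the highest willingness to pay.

27

Rearranging supply gives Qs = 2P - 20. Equilibrium: 156 - 6P = 2P - 20, so 176 = 8P and P* = 22, Q* = 24.
Since 13 < 22, the ceiling is binding.
At P = 13: Qd = 156 - 6·13 = 78 and Qs = 2·13 - 20 = 6.
Consumer surplus without the control is ½ · (26 - 22) · 24 = 48.
With the ceiling, 6 units are sold at 13 (assume they go to the highest-value buyers). The demand price at Q = 6 is 25, so CS = ½ · [(26 - 13) + (25 - 13)] · 6 = 75.
Change in consumer surplus = 75 - 48 = 27.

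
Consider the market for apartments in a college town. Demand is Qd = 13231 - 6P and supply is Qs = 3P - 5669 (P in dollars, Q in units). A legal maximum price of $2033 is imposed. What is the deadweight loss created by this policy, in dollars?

10100.25

Setting quantity demanded equal to quantity supplied, 13231 - 6P = 3P - 5669, gives P* = 2100 and Q* = 631.
Since 2033 < 2100, the ceiling is binding.
At P = 2033: Qd = 13231 - 6·2033 = 1033 and Qs = 3·2033 - 5669 = 430.
Quantity traded falls to 430. At Q = 430 the demand price is (13231 - 430)/6 = 2133.5 and the supply price is (5669 + 430)/3 = 2033.
Deadweight loss = ½ · (2133.5 - 2033) · (631 - 430) = ½ · 100.5 · 201 = 10100.25.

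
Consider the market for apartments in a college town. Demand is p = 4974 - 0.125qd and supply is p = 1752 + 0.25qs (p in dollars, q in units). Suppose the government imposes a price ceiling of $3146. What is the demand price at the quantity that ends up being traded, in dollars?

4277

Rearranging demand gives qd = 39792 - 8p; rearranging supply gives qs = 4p - 7008. In a free market, 39792 - 8p = 4p - 7008 gives the equilibrium p* = 3900, q* = 8592.
Since 3146 < 3900, the ceiling is binding.
At p = 3146: qd = 39792 - 8·3146 = 14624 and qs = 4·3146 - 7008 = 5576.
Only 5576 units reach the market. On the demand curve, the marginal buyer's willingness to pay at q = 5576 is (39792 - 5576)/8 = 4277.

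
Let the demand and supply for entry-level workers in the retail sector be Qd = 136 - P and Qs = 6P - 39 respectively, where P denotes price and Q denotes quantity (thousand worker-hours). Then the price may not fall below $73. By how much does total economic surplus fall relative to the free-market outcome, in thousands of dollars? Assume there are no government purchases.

1344

Setting quantity demanded equal to quantity supplied, 136 - P = 6P - 39, gives P* = 25 and Q* = 111.
Because the floor (73) lies above the market-clearing price, it is binding.
At P = 73: Qd = 136 - 73 = 63 and Qs = 6·73 - 39 = 399.
Quantity traded falls to 63. At Q = 63 the demand price is 136 - 63 = 73 and the supply price is (39 + 63)/6 = 17.
Deadweight loss = ½ · (73 - 17) · (111 - 63) = ½ · 56 · 48 = 1344.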